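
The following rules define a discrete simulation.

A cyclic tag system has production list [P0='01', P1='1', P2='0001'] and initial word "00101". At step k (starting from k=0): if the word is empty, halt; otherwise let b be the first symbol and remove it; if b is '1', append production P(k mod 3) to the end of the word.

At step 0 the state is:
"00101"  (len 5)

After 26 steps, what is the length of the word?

3

step 0: "00101"  (len 5)
step 1: "0101"  (len 4)
step 2: "101"  (len 3)
step 3: "010001"  (len 6)
step 4: "10001"  (len 5)
step 5: "00011"  (len 5)
step 6: "0011"  (len 4)
step 7: "011"  (len 3)
step 8: "11"  (len 2)
step 9: "10001"  (len 5)
step 10: "000101"  (len 6)
step 11: "00101"  (len 5)
step 12: "0101"  (len 4)
step 13: "101"  (len 3)
step 14: "011"  (len 3)
step 15: "11"  (len 2)
step 16: "101"  (len 3)
step 17: "011"  (len 3)
step 18: "11"  (len 2)
step 19: "101"  (len 3)
step 20: "011"  (len 3)
step 21: "11"  (len 2)
step 22: "101"  (len 3)
step 23: "011"  (len 3)
step 24: "11"  (len 2)
step 25: "101"  (len 3)
step 26: "011"  (len 3)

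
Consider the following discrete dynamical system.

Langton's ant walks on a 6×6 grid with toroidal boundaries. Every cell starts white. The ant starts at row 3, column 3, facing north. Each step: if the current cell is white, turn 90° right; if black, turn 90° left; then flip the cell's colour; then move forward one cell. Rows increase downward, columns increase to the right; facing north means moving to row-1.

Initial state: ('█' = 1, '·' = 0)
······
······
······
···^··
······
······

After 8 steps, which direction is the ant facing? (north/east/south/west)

south

k=0  ······
······
······
···^··
······
······
k=1  ······
······
······
···█>·
······
······
k=2  ······
······
······
···██·
····v·
······
k=3  ······
······
······
···██·
···<█·
······
k=4  ······
······
······
···^█·
···██·
······
k=5  ······
······
······
··<·█·
···██·
······
k=6  ······
······
··^···
··█·█·
···██·
······
k=7  ······
······
··█>··
··█·█·
···██·
······
k=8  ······
······
··██··
··█v█·
···██·
······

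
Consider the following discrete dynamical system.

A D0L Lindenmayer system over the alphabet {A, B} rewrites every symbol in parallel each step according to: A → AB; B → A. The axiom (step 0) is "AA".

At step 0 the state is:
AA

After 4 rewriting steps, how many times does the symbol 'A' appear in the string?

k=0  AA
k=1  ABAB
k=2  ABAABA
k=3  ABAABABAAB
k=4  ABAABABAABAABABA

10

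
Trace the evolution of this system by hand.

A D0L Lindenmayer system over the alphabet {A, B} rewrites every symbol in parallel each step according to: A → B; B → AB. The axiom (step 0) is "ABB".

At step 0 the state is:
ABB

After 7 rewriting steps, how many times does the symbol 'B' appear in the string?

55

[0] ABB
[1] BABAB
[2] ABBABBAB
[3] BABABBABABBAB
[4] ABBABBABABBABBABABBAB
[5] BABABBABABBABBABABBABABBABBABABBAB
[6] ABBABBABABBABBABABBABABBABBABABBABBABABBABABBABBABABBAB
[7] BABABBABABBABBABABBABABBABBABABBABBABABBABABBABBABABBABABBABBABABBABBABABBABABBABBABABBAB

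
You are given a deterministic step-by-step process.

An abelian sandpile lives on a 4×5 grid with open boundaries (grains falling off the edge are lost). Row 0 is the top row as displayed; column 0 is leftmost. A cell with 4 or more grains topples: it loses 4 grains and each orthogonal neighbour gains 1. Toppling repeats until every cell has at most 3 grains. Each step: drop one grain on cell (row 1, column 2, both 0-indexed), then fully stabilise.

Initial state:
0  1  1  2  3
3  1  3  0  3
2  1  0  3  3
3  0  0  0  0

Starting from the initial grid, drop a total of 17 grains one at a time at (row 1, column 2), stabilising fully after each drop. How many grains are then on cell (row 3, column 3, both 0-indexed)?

gen 0: 0  1  1  2  3
3  1  3  0  3
2  1  0  3  3
3  0  0  0  0
gen 1: 0  1  2  2  3
3  2  0  1  3
2  1  1  3  3
3  0  0  0  0
gen 2: 0  1  2  2  3
3  2  1  1  3
2  1  1  3  3
3  0  0  0  0
gen 3: 0  1  2  2  3
3  2  2  1  3
2  1  1  3  3
3  0  0  0  0
gen 4: 0  1  2  2  3
3  2  3  1  3
2  1  1  3  3
3  0  0  0  0
gen 5: 0  1  3  2  3
3  3  0  2  3
2  1  2  3  3
3  0  0  0  0
gen 6: 0  1  3  2  3
3  3  1  2  3
2  1  2  3  3
3  0  0  0  0
gen 7: 0  1  3  2  3
3  3  2  2  3
2  1  2  3  3
3  0  0  0  0
gen 8: 0  1  3  2  3
3  3  3  2  3
2  1  2  3  3
3  0  0  0  0
gen 9: 1  3  0  3  3
0  1  2  3  3
3  2  3  3  3
3  0  0  0  0
gen 10: 1  3  0  3  3
0  1  3  3  3
3  2  3  3  3
3  0  0  0  0
gen 11: 1  3  2  1  1
0  2  2  3  2
3  3  1  2  1
3  0  1  1  1
gen 12: 1  3  2  1  1
0  2  3  3  2
3  3  1  2  1
3  0  1  1  1
gen 13: 1  3  3  2  1
0  3  1  0  3
3  3  2  3  1
3  0  1  1  1
gen 14: 1  3  3  2  1
0  3  2  0  3
3  3  2  3  1
3  0  1  1  1
gen 15: 1  3  3  2  1
0  3  3  0  3
3  3  2  3  1
3  0  1  1  1
gen 16: 2  1  1  3  1
2  2  3  2  3
1  2  1  0  2
0  2  2  2  1
gen 17: 2  1  2  3  1
2  3  0  3  3
1  2  2  0  2
0  2  2  2  1

2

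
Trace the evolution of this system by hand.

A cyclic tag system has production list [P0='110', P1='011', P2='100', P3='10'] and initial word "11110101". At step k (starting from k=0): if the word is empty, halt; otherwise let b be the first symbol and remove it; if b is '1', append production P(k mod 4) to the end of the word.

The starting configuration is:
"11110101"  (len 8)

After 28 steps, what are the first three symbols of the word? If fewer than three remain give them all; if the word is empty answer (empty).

gen 0: "11110101"  (len 8)
gen 1: "1110101110"  (len 10)
gen 2: "110101110011"  (len 12)
gen 3: "10101110011100"  (len 14)
gen 4: "010111001110010"  (len 15)
gen 5: "10111001110010"  (len 14)
gen 6: "0111001110010011"  (len 16)
gen 7: "111001110010011"  (len 15)
gen 8: "1100111001001110"  (len 16)
gen 9: "100111001001110110"  (len 18)
gen 10: "00111001001110110011"  (len 20)
gen 11: "0111001001110110011"  (len 19)
gen 12: "111001001110110011"  (len 18)
gen 13: "11001001110110011110"  (len 20)
gen 14: "1001001110110011110011"  (len 22)
gen 15: "001001110110011110011100"  (len 24)
gen 16: "01001110110011110011100"  (len 23)
gen 17: "1001110110011110011100"  (len 22)
gen 18: "001110110011110011100011"  (len 24)
gen 19: "01110110011110011100011"  (len 23)
gen 20: "1110110011110011100011"  (len 22)
gen 21: "110110011110011100011110"  (len 24)
gen 22: "10110011110011100011110011"  (len 26)
gen 23: "0110011110011100011110011100"  (len 28)
gen 24: "110011110011100011110011100"  (len 27)
gen 25: "10011110011100011110011100110"  (len 29)
gen 26: "0011110011100011110011100110011"  (len 31)
gen 27: "011110011100011110011100110011"  (len 30)
gen 28: "11110011100011110011100110011"  (len 29)

111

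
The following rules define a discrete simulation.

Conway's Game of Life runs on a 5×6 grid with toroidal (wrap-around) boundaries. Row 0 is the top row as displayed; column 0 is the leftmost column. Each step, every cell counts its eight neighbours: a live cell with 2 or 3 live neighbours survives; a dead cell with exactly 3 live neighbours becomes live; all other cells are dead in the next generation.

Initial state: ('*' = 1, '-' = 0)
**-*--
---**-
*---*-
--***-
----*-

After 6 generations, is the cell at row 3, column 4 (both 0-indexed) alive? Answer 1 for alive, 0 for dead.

step 0: **-*--
---**-
*---*-
--***-
----*-
step 1: --**-*
*****-
--*---
----*-
-*--**
step 2: ------
*---**
--*-**
---***
*-*--*
step 3: -*--*-
*--**-
------
-**---
*--*-*
step 4: -**---
---***
-***--
***---
*--***
step 5: -**---
*---*-
-----*
------
---***
step 6: ***---
**---*
-----*
-----*
--***-

0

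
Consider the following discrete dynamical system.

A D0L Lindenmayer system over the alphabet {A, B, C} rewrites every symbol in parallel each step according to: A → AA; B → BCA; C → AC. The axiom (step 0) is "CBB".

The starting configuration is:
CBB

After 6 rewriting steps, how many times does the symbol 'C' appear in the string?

k=0  CBB
k=1  ACBCABCA
k=2  AAACBCAACAABCAACAA
k=3  AAAAAAACBCAACAAAAACAAAABCAACAAAAACAAAA
k=4  AAAAAAAAAAAAAAACBCAACAAAAACAAAAAAAAAAACAAAAAAAABCAACAAAAACAAAAAAAAAAACAAAAAAAA
k=5  AAAAAAAAAAAAAAAAAAAAAAAAAAAAAAACBCAACAAAAACAAAAAAAAAAACAAA…AAAAACAAAAAAAAAAACAAAAAAAAAAAAAAAAAAAAAAACAAAAAAAAAAAAAAAA  (len 158)
k=6  AAAAAAAAAAAAAAAAAAAAAAAAAAAAAAAAAAAAAAAAAAAAAAAAAAAAAAAAAA…AAAAAAAAAAAAAAAAAAAAAAAAACAAAAAAAAAAAAAAAAAAAAAAAAAAAAAAAA  (len 318)

13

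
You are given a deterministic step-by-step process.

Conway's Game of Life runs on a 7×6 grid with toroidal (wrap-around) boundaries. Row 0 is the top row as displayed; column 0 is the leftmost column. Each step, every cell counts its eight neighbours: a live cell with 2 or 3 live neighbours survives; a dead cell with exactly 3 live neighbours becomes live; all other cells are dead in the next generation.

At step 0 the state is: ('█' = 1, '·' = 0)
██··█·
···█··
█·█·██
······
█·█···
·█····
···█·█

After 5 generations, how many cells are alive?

t=0: ██··█·
···█··
█·█·██
······
█·█···
·█····
···█·█
t=1: █·████
··██··
···███
█··█··
·█····
███···
·██·██
t=2: █·····
██····
·····█
█·██·█
······
···█·█
······
t=3: ██····
██···█
··█·██
█···██
█·██·█
······
······
t=4: ·█···█
··█·█·
···█··
··█···
██·█··
······
······
t=5: ······
··███·
··██··
·███··
·██···
······
······

10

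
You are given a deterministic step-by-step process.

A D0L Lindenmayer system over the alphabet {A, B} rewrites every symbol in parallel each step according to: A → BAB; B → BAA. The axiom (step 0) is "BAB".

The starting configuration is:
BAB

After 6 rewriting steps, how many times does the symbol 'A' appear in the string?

1093

k=0  BAB
k=1  BAABABBAA
k=2  BAABABBABBAABABBAABAABABBAB
k=3  BAABABBABBAABABBAABAABABBAABAABABBABBAABABBAABAABABBABBAABABBABBAABABBAABAABABBAA
k=4  BAABABBABBAABABBAABAABABBAABAABABBABBAABABBAABAABABBABBAAB…BBAABAABABBABBAABABBAABAABABBABBAABABBABBAABABBAABAABABBAB  (len 243)
k=5  BAABABBABBAABABBAABAABABBAABAABABBABBAABABBAABAABABBABBAAB…BBAABAABABBABBAABABBAABAABABBABBAABABBABBAABABBAABAABABBAA  (len 729)
k=6  BAABABBABBAABABBAABAABABBAABAABABBABBAABABBAABAABABBABBAAB…BBAABAABABBABBAABABBAABAABABBABBAABABBABBAABABBAABAABABBAB  (len 2187)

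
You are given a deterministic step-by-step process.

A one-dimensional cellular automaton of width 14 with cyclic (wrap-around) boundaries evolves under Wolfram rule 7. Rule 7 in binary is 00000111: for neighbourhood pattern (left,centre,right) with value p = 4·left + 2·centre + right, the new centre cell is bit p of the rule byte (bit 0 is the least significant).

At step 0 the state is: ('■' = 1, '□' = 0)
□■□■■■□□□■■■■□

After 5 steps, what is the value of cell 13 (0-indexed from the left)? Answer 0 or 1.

0) □■□■■■□□□■■■■□
1) ■■□□□□□■■□□□□□
2) □□□■■■■□□□■■■■
3) □■■□□□□□■■□□□□
4) ■□□□■■■■□□□■■■
5) □□■■□□□□□■■□□□

0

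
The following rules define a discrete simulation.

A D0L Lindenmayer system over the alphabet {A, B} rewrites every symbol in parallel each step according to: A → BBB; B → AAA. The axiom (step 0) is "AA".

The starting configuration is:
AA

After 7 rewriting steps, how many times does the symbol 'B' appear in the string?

4374

k=0  AA
k=1  BBBBBB
k=2  AAAAAAAAAAAAAAAAAA
k=3  BBBBBBBBBBBBBBBBBBBBBBBBBBBBBBBBBBBBBBBBBBBBBBBBBBBBBB
k=4  AAAAAAAAAAAAAAAAAAAAAAAAAAAAAAAAAAAAAAAAAAAAAAAAAAAAAAAAAA…AAAAAAAAAAAAAAAAAAAAAAAAAAAAAAAAAAAAAAAAAAAAAAAAAAAAAAAAAA  (len 162)
k=5  BBBBBBBBBBBBBBBBBBBBBBBBBBBBBBBBBBBBBBBBBBBBBBBBBBBBBBBBBB…BBBBBBBBBBBBBBBBBBBBBBBBBBBBBBBBBBBBBBBBBBBBBBBBBBBBBBBBBB  (len 486)
k=6  AAAAAAAAAAAAAAAAAAAAAAAAAAAAAAAAAAAAAAAAAAAAAAAAAAAAAAAAAA…AAAAAAAAAAAAAAAAAAAAAAAAAAAAAAAAAAAAAAAAAAAAAAAAAAAAAAAAAA  (len 1458)
k=7  BBBBBBBBBBBBBBBBBBBBBBBBBBBBBBBBBBBBBBBBBBBBBBBBBBBBBBBBBB…BBBBBBBBBBBBBBBBBBBBBBBBBBBBBBBBBBBBBBBBBBBBBBBBBBBBBBBBBB  (len 4374)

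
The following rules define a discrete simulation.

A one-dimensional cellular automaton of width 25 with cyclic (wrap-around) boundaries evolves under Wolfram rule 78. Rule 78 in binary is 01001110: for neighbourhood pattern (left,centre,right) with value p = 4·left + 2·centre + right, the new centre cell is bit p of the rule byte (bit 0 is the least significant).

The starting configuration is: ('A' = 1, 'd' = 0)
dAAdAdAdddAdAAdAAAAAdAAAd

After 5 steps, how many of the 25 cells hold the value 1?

k=0  dAAdAdAdddAdAAdAAAAAdAAAd
k=1  AAAdAdAddAAdAAdAdddAdAdAd
k=2  AdAdAdAdAAAdAAdAddAAdAdAd
k=3  AdAdAdAdAdAdAAdAdAAAdAdAd
k=4  AdAdAdAdAdAdAAdAdAdAdAdAd
k=5  AdAdAdAdAdAdAAdAdAdAdAdAd

13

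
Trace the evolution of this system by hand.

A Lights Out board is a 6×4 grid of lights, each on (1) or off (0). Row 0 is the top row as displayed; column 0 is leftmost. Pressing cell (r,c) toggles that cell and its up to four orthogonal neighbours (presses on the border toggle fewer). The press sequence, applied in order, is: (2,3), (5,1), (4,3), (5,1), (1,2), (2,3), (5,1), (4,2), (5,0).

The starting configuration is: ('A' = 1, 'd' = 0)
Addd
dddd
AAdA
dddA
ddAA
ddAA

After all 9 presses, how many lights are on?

14

gen 0: Addd
dddd
AAdA
dddA
ddAA
ddAA
gen 1: Addd
dddA
AAAd
dddd
ddAA
ddAA
gen 2: Addd
dddA
AAAd
dddd
dAAA
AAdA
gen 3: Addd
dddA
AAAd
dddA
dAdd
AAdd
gen 4: Addd
dddA
AAAd
dddA
dddd
ddAd
gen 5: AdAd
dAAd
AAdd
dddA
dddd
ddAd
gen 6: AdAd
dAAA
AAAA
dddd
dddd
ddAd
gen 7: AdAd
dAAA
AAAA
dddd
dAdd
AAdd
gen 8: AdAd
dAAA
AAAA
ddAd
ddAA
AAAd
gen 9: AdAd
dAAA
AAAA
ddAd
AdAA
ddAd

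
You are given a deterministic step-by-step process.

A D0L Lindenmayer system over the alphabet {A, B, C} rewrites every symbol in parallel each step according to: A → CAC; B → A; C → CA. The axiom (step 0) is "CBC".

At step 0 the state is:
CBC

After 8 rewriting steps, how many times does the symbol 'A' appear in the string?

k=0  CBC
k=1  CAACA
k=2  CACACCACCACAC
k=3  CACACCACACCACACACCACACACCACACCA
k=4  CACACCACACCACACACCACACCACACACCACACCACACCACACACCACACCACACCACACACCACACCACACAC
k=5  CACACCACACCACACACCACACCACACACCACACCACACCACACACCACACCACACAC…CACACCACACCACACACCACACCACACCACACACCACACCACACACCACACCACACCA  (len 181)
k=6  CACACCACACCACACACCACACCACACACCACACCACACCACACACCACACCACACAC…CACACCACACCACACACCACACCACACCACACACCACACCACACACCACACCACACAC  (len 437)
k=7  CACACCACACCACACACCACACCACACACCACACCACACCACACACCACACCACACAC…CACACCACACCACACACCACACCACACCACACACCACACCACACACCACACCACACCA  (len 1055)
k=8  CACACCACACCACACACCACACCACACACCACACCACACCACACACCACACCACACAC…CACACCACACCACACACCACACCACACCACACACCACACCACACACCACACCACACAC  (len 2547)

1055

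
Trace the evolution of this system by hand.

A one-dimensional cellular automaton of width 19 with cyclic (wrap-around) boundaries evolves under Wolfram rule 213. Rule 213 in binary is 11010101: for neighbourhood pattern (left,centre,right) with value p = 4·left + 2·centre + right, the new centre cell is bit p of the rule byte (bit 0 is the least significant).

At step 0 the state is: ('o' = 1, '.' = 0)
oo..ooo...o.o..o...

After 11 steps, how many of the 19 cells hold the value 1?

[0] oo..ooo...o.o..o...
[1] .oo..oooo.o.oo.ooo.
[2] ..oo..ooo.o..o..ooo
[3] o..oo..oo.oo.oo..oo
[4] oo..oo..o..o..oo..o
[5] ooo..oo.oo.oo..oo..
[6] .ooo..o..o..oo..oo.
[7] ..ooo.oo.oo..oo..oo
[8] o..oo..o..oo..oo..o
[9] oo..oo.oo..oo..oo..
[10] .oo..o..oo..oo..oo.
[11] ..oo.oo..oo..oo..oo

10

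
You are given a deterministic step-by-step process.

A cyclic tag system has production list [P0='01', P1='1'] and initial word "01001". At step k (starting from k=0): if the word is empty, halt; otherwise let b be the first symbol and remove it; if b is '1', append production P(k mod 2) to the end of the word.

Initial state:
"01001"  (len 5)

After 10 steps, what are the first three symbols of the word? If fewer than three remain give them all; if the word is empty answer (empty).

011

step 0: "01001"  (len 5)
step 1: "1001"  (len 4)
step 2: "0011"  (len 4)
step 3: "011"  (len 3)
step 4: "11"  (len 2)
step 5: "101"  (len 3)
step 6: "011"  (len 3)
step 7: "11"  (len 2)
step 8: "11"  (len 2)
step 9: "101"  (len 3)
step 10: "011"  (len 3)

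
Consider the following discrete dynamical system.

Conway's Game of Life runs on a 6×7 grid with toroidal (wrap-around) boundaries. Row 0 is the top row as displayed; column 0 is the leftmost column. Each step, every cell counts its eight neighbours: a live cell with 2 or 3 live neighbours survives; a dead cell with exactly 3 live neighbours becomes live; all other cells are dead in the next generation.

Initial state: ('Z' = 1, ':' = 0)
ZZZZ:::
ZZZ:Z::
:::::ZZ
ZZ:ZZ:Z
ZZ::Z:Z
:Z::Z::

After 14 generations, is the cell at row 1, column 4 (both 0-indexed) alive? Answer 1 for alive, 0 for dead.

0) ZZZZ:::
ZZZ:Z::
:::::ZZ
ZZ:ZZ:Z
ZZ::Z:Z
:Z::Z::
1) ::::Z::
::::ZZ:
:::::::
:ZZZZ::
::::Z:Z
::::ZZZ
2) :::Z::Z
::::ZZ:
::Z::Z:
::ZZZZ:
Z:Z:::Z
:::ZZ:Z
3) :::Z::Z
:::ZZZZ
::Z:::Z
::Z:ZZ:
ZZZ:::Z
::ZZZ:Z
4) Z:::::Z
Z:ZZZ:Z
::Z:::Z
::Z::Z:
Z:::::Z
::::Z:Z
5) :Z::Z::
::ZZ:::
Z:Z:Z:Z
ZZ:::Z:
Z:::::Z
:::::::
6) ::ZZ:::
Z:Z:ZZ:
Z:Z:ZZZ
:::::Z:
ZZ::::Z
Z::::::
7) ::ZZZ:Z
Z:Z::::
Z::::::
::::Z::
ZZ::::Z
Z:Z:::Z
8) ::Z::ZZ
Z:Z:::Z
:Z:::::
:Z::::Z
:Z:::ZZ
::Z::::
9) Z:ZZ:ZZ
Z:Z::ZZ
:ZZ:::Z
:ZZ::ZZ
:ZZ::ZZ
ZZZ::::
10) :::ZZZ:
::::Z::
:::Z:::
:::Z:::
:::Z:Z:
::::Z::
11) :::Z:Z:
:::::Z:
:::ZZ::
::ZZ:::
:::Z:::
:::::::
12) ::::Z::
:::Z:Z:
::ZZZ::
::Z::::
::ZZ:::
::::Z::
13) :::ZZZ:
::Z::Z:
::Z:Z::
:Z::Z::
::ZZ:::
::::Z::
14) :::Z:Z:
::Z::Z:
:ZZ:ZZ:
:Z::Z::
::ZZZ::
::Z::Z:

0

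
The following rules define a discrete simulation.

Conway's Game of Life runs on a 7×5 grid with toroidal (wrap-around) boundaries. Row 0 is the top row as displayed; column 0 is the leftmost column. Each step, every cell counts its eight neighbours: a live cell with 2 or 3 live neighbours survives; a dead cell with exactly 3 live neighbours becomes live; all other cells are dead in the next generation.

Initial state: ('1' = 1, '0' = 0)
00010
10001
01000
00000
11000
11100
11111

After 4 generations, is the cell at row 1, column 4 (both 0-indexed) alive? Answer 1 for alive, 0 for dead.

0

gen 0: 00010
10001
01000
00000
11000
11100
11111
gen 1: 00000
10001
10000
11000
10100
00000
00000
gen 2: 00000
10001
00000
10001
10000
00000
00000
gen 3: 00000
00000
00000
10001
10001
00000
00000
gen 4: 00000
00000
00000
10001
10001
00000
00000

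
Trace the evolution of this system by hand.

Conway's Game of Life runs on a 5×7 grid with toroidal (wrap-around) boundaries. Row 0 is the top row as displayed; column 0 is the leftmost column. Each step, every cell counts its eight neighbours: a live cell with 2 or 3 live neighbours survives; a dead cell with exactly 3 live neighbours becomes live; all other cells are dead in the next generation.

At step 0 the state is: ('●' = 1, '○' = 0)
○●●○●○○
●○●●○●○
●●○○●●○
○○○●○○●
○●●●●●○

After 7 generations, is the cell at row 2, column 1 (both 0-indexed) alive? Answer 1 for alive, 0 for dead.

t=0: ○●●○●○○
●○●●○●○
●●○○●●○
○○○●○○●
○●●●●●○
t=1: ●○○○○○●
●○○○○●○
●●○○○●○
○○○○○○●
●●○○○●○
t=2: ○○○○○●○
○○○○○●○
●●○○○●○
○○○○○●○
○●○○○●○
t=3: ○○○○●●●
○○○○●●○
○○○○●●○
●●○○●●○
○○○○●●●
t=4: ○○○●○○○
○○○●○○○
○○○●○○○
●○○●○○○
○○○●○○○
t=5: ○○●●●○○
○○●●●○○
○○●●●○○
○○●●●○○
○○●●●○○
t=6: ○●○○○●○
○●○○○●○
○●○○○●○
○●○○○●○
○●○○○●○
t=7: ●●●○●●●
●●●○●●●
●●●○●●●
●●●○●●●
●●●○●●●

1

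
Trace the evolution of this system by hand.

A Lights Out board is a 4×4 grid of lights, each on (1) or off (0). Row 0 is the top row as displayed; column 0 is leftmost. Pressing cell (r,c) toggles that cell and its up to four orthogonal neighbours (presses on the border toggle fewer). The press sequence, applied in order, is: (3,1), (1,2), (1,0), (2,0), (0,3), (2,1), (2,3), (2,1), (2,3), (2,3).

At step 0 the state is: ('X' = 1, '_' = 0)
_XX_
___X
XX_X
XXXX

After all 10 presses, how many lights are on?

gen 0: _XX_
___X
XX_X
XXXX
gen 1: _XX_
___X
X__X
___X
gen 2: _X__
_XX_
X_XX
___X
gen 3: XX__
X_X_
__XX
___X
gen 4: XX__
__X_
XXXX
X__X
gen 5: XXXX
__XX
XXXX
X__X
gen 6: XXXX
_XXX
___X
XX_X
gen 7: XXXX
_XX_
__X_
XX__
gen 8: XXXX
__X_
XX__
X___
gen 9: XXXX
__XX
XXXX
X__X
gen 10: XXXX
__X_
XX__
X___

8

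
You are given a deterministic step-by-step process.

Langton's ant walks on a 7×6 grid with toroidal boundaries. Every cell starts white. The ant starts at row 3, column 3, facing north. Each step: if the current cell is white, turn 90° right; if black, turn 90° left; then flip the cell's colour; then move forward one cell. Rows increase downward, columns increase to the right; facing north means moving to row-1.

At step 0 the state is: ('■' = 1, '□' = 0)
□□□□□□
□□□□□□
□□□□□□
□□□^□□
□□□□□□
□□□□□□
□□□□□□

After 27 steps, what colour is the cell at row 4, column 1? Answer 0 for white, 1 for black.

1

gen 0: □□□□□□
□□□□□□
□□□□□□
□□□^□□
□□□□□□
□□□□□□
□□□□□□
gen 1: □□□□□□
□□□□□□
□□□□□□
□□□■>□
□□□□□□
□□□□□□
□□□□□□
gen 2: □□□□□□
□□□□□□
□□□□□□
□□□■■□
□□□□v□
□□□□□□
□□□□□□
gen 3: □□□□□□
□□□□□□
□□□□□□
□□□■■□
□□□<■□
□□□□□□
□□□□□□
gen 4: □□□□□□
□□□□□□
□□□□□□
□□□^■□
□□□■■□
□□□□□□
□□□□□□
gen 5: □□□□□□
□□□□□□
□□□□□□
□□<□■□
□□□■■□
□□□□□□
□□□□□□
gen 6: □□□□□□
□□□□□□
□□^□□□
□□■□■□
□□□■■□
□□□□□□
□□□□□□
gen 7: □□□□□□
□□□□□□
□□■>□□
□□■□■□
□□□■■□
□□□□□□
□□□□□□
gen 8: □□□□□□
□□□□□□
□□■■□□
□□■v■□
□□□■■□
□□□□□□
□□□□□□
gen 9: □□□□□□
□□□□□□
□□■■□□
□□<■■□
□□□■■□
□□□□□□
□□□□□□
gen 10: □□□□□□
□□□□□□
□□■■□□
□□□■■□
□□v■■□
□□□□□□
□□□□□□
gen 11: □□□□□□
□□□□□□
□□■■□□
□□□■■□
□<■■■□
□□□□□□
□□□□□□
gen 12: □□□□□□
□□□□□□
□□■■□□
□^□■■□
□■■■■□
□□□□□□
□□□□□□
gen 13: □□□□□□
□□□□□□
□□■■□□
□■>■■□
□■■■■□
□□□□□□
□□□□□□
gen 14: □□□□□□
□□□□□□
□□■■□□
□■■■■□
□■v■■□
□□□□□□
□□□□□□
gen 15: □□□□□□
□□□□□□
□□■■□□
□■■■■□
□■□>■□
□□□□□□
□□□□□□
gen 16: □□□□□□
□□□□□□
□□■■□□
□■■^■□
□■□□■□
□□□□□□
□□□□□□
gen 17: □□□□□□
□□□□□□
□□■■□□
□■<□■□
□■□□■□
□□□□□□
□□□□□□
gen 18: □□□□□□
□□□□□□
□□■■□□
□■□□■□
□■v□■□
□□□□□□
□□□□□□
gen 19: □□□□□□
□□□□□□
□□■■□□
□■□□■□
□<■□■□
□□□□□□
□□□□□□
gen 20: □□□□□□
□□□□□□
□□■■□□
□■□□■□
□□■□■□
□v□□□□
□□□□□□
gen 21: □□□□□□
□□□□□□
□□■■□□
□■□□■□
□□■□■□
<■□□□□
□□□□□□
gen 22: □□□□□□
□□□□□□
□□■■□□
□■□□■□
^□■□■□
■■□□□□
□□□□□□
gen 23: □□□□□□
□□□□□□
□□■■□□
□■□□■□
■>■□■□
■■□□□□
□□□□□□
gen 24: □□□□□□
□□□□□□
□□■■□□
□■□□■□
■■■□■□
■v□□□□
□□□□□□
gen 25: □□□□□□
□□□□□□
□□■■□□
□■□□■□
■■■□■□
■□>□□□
□□□□□□
gen 26: □□□□□□
□□□□□□
□□■■□□
□■□□■□
■■■□■□
■□■□□□
□□v□□□
gen 27: □□□□□□
□□□□□□
□□■■□□
□■□□■□
■■■□■□
■□■□□□
□<■□□□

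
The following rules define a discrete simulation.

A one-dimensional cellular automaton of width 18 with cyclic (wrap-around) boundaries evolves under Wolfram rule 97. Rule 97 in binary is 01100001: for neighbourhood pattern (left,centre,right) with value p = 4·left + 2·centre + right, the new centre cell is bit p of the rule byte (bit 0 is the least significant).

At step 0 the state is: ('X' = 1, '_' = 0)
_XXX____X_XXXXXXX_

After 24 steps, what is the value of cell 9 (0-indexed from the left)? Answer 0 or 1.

0

0) _XXX____X_XXXXXXX_
1) ___X_XX__X______X_
2) XX__X_X____XXXX___
3) _X___X__XX____X_X_
4) ___X_____X_XX__X__
5) XX___XXX__X_X____X
6) _X_X___X___X__XX__
7) __X__X___X_____X_X
8) _______X___XXX__X_
9) XXXXXX___X___X____
10) _____X_X___X___XX_
11) XXXX__X__X___X__X_
12) ___X_______X_____X
13) _X___XXXXX___XXX__
14) ___X_____X_X___X_X
15) _X___XXX__X__X__X_
16) ___X___X__________
17) XX___X___XXXXXXXXX
18) _X_X___X__________
19) __X__X___XXXXXXXXX
20) _______X_________X
21) _XXXXX___XXXXXXX__
22) _____X_X_______X_X
23) _XXX__X__XXXXX__X_
24) ___X_________X____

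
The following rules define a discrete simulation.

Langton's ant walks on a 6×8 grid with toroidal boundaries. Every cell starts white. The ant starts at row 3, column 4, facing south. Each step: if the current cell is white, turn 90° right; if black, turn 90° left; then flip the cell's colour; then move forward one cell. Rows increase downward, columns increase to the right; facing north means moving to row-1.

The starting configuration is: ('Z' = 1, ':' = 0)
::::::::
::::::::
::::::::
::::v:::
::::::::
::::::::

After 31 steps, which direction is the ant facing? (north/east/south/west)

east

step 0: ::::::::
::::::::
::::::::
::::v:::
::::::::
::::::::
step 1: ::::::::
::::::::
::::::::
:::<Z:::
::::::::
::::::::
step 2: ::::::::
::::::::
:::^::::
:::ZZ:::
::::::::
::::::::
step 3: ::::::::
::::::::
:::Z>:::
:::ZZ:::
::::::::
::::::::
step 4: ::::::::
::::::::
:::ZZ:::
:::Zv:::
::::::::
::::::::
step 5: ::::::::
::::::::
:::ZZ:::
:::Z:>::
::::::::
::::::::
step 6: ::::::::
::::::::
:::ZZ:::
:::Z:Z::
:::::v::
::::::::
step 7: ::::::::
::::::::
:::ZZ:::
:::Z:Z::
::::<Z::
::::::::
step 8: ::::::::
::::::::
:::ZZ:::
:::Z^Z::
::::ZZ::
::::::::
step 9: ::::::::
::::::::
:::ZZ:::
:::ZZ>::
::::ZZ::
::::::::
step 10: ::::::::
::::::::
:::ZZ^::
:::ZZ:::
::::ZZ::
::::::::
step 11: ::::::::
::::::::
:::ZZZ>:
:::ZZ:::
::::ZZ::
::::::::
step 12: ::::::::
::::::::
:::ZZZZ:
:::ZZ:v:
::::ZZ::
::::::::
step 13: ::::::::
::::::::
:::ZZZZ:
:::ZZ<Z:
::::ZZ::
::::::::
step 14: ::::::::
::::::::
:::ZZ^Z:
:::ZZZZ:
::::ZZ::
::::::::
step 15: ::::::::
::::::::
:::Z<:Z:
:::ZZZZ:
::::ZZ::
::::::::
step 16: ::::::::
::::::::
:::Z::Z:
:::ZvZZ:
::::ZZ::
::::::::
step 17: ::::::::
::::::::
:::Z::Z:
:::Z:>Z:
::::ZZ::
::::::::
step 18: ::::::::
::::::::
:::Z:^Z:
:::Z::Z:
::::ZZ::
::::::::
step 19: ::::::::
::::::::
:::Z:Z>:
:::Z::Z:
::::ZZ::
::::::::
step 20: ::::::::
::::::^:
:::Z:Z::
:::Z::Z:
::::ZZ::
::::::::
step 21: ::::::::
::::::Z>
:::Z:Z::
:::Z::Z:
::::ZZ::
::::::::
step 22: ::::::::
::::::ZZ
:::Z:Z:v
:::Z::Z:
::::ZZ::
::::::::
step 23: ::::::::
::::::ZZ
:::Z:Z<Z
:::Z::Z:
::::ZZ::
::::::::
step 24: ::::::::
::::::^Z
:::Z:ZZZ
:::Z::Z:
::::ZZ::
::::::::
step 25: ::::::::
:::::<:Z
:::Z:ZZZ
:::Z::Z:
::::ZZ::
::::::::
step 26: :::::^::
:::::Z:Z
:::Z:ZZZ
:::Z::Z:
::::ZZ::
::::::::
step 27: :::::Z>:
:::::Z:Z
:::Z:ZZZ
:::Z::Z:
::::ZZ::
::::::::
step 28: :::::ZZ:
:::::ZvZ
:::Z:ZZZ
:::Z::Z:
::::ZZ::
::::::::
step 29: :::::ZZ:
:::::<ZZ
:::Z:ZZZ
:::Z::Z:
::::ZZ::
::::::::
step 30: :::::ZZ:
::::::ZZ
:::Z:vZZ
:::Z::Z:
::::ZZ::
::::::::
step 31: :::::ZZ:
::::::ZZ
:::Z::>Z
:::Z::Z:
::::ZZ::
::::::::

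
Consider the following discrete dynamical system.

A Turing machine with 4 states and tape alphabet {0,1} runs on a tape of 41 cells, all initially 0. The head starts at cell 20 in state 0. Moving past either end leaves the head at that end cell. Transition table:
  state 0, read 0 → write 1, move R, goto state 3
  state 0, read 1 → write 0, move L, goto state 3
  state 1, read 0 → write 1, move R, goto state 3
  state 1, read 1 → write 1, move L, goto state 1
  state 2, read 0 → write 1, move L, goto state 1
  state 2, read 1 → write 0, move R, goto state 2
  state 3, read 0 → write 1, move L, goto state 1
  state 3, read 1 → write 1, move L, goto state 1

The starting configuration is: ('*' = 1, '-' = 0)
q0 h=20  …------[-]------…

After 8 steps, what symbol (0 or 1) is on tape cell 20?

0) q0 h=20  …------[-]------…
1) q3 h=21  …-----*[-]------…
2) q1 h=20  …------[*]*-----…
3) q1 h=19  …------[-]**----…
4) q3 h=20  …-----*[*]*-----…
5) q1 h=19  …------[*]**----…
6) q1 h=18  …------[-]***---…
7) q3 h=19  …-----*[*]**----…
8) q1 h=18  …------[*]***---…

1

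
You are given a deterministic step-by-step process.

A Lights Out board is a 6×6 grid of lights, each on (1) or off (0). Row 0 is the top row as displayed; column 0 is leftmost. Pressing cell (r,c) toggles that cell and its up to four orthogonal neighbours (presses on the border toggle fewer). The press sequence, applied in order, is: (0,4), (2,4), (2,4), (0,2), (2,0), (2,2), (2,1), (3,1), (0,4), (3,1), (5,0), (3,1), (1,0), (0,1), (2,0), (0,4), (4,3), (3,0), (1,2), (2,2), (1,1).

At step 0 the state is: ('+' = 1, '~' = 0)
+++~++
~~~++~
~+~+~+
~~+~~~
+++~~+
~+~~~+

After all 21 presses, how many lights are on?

gen 0: +++~++
~~~++~
~+~+~+
~~+~~~
+++~~+
~+~~~+
gen 1: ++++~~
~~~+~~
~+~+~+
~~+~~~
+++~~+
~+~~~+
gen 2: ++++~~
~~~++~
~+~~+~
~~+~+~
+++~~+
~+~~~+
gen 3: ++++~~
~~~+~~
~+~+~+
~~+~~~
+++~~+
~+~~~+
gen 4: +~~~~~
~~++~~
~+~+~+
~~+~~~
+++~~+
~+~~~+
gen 5: +~~~~~
+~++~~
+~~+~+
+~+~~~
+++~~+
~+~~~+
gen 6: +~~~~~
+~~+~~
+++~~+
+~~~~~
+++~~+
~+~~~+
gen 7: +~~~~~
++~+~~
~~~~~+
++~~~~
+++~~+
~+~~~+
gen 8: +~~~~~
++~+~~
~+~~~+
~~+~~~
+~+~~+
~+~~~+
gen 9: +~~+++
++~++~
~+~~~+
~~+~~~
+~+~~+
~+~~~+
gen 10: +~~+++
++~++~
~~~~~+
++~~~~
+++~~+
~+~~~+
gen 11: +~~+++
++~++~
~~~~~+
++~~~~
~++~~+
+~~~~+
gen 12: +~~+++
++~++~
~+~~~+
~~+~~~
~~+~~+
+~~~~+
gen 13: ~~~+++
~~~++~
++~~~+
~~+~~~
~~+~~+
+~~~~+
gen 14: ++++++
~+~++~
++~~~+
~~+~~~
~~+~~+
+~~~~+
gen 15: ++++++
++~++~
~~~~~+
+~+~~~
~~+~~+
+~~~~+
gen 16: +++~~~
++~+~~
~~~~~+
+~+~~~
~~+~~+
+~~~~+
gen 17: +++~~~
++~+~~
~~~~~+
+~++~~
~~~+++
+~~+~+
gen 18: +++~~~
++~+~~
+~~~~+
~+++~~
+~~+++
+~~+~+
gen 19: ++~~~~
+~+~~~
+~+~~+
~+++~~
+~~+++
+~~+~+
gen 20: ++~~~~
+~~~~~
++~+~+
~+~+~~
+~~+++
+~~+~+
gen 21: +~~~~~
~++~~~
+~~+~+
~+~+~~
+~~+++
+~~+~+

15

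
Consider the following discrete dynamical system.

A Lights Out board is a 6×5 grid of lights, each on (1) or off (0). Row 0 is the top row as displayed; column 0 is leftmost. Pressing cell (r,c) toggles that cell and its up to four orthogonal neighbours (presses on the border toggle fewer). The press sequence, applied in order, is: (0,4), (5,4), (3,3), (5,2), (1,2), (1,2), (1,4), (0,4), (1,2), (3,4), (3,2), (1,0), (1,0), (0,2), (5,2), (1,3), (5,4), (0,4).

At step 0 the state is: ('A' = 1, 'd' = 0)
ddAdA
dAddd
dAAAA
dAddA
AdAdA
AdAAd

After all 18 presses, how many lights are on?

18

0) ddAdA
dAddd
dAAAA
dAddA
AdAdA
AdAAd
1) ddAAd
dAddA
dAAAA
dAddA
AdAdA
AdAAd
2) ddAAd
dAddA
dAAAA
dAddA
AdAdd
AdAdA
3) ddAAd
dAddA
dAAdA
dAAAd
AdAAd
AdAdA
4) ddAAd
dAddA
dAAdA
dAAAd
AddAd
AAdAA
5) dddAd
ddAAA
dAddA
dAAAd
AddAd
AAdAA
6) ddAAd
dAddA
dAAdA
dAAAd
AddAd
AAdAA
7) ddAAA
dAdAd
dAAdd
dAAAd
AddAd
AAdAA
8) ddAdd
dAdAA
dAAdd
dAAAd
AddAd
AAdAA
9) ddddd
ddAdA
dAddd
dAAAd
AddAd
AAdAA
10) ddddd
ddAdA
dAddA
dAAdA
AddAA
AAdAA
11) ddddd
ddAdA
dAAdA
dddAA
AdAAA
AAdAA
12) Adddd
AAAdA
AAAdA
dddAA
AdAAA
AAdAA
13) ddddd
ddAdA
dAAdA
dddAA
AdAAA
AAdAA
14) dAAAd
ddddA
dAAdA
dddAA
AdAAA
AAdAA
15) dAAAd
ddddA
dAAdA
dddAA
AddAA
AdAdA
16) dAAdd
ddAAd
dAAAA
dddAA
AddAA
AdAdA
17) dAAdd
ddAAd
dAAAA
dddAA
AddAd
AdAAd
18) dAAAA
ddAAA
dAAAA
dddAA
AddAd
AdAAd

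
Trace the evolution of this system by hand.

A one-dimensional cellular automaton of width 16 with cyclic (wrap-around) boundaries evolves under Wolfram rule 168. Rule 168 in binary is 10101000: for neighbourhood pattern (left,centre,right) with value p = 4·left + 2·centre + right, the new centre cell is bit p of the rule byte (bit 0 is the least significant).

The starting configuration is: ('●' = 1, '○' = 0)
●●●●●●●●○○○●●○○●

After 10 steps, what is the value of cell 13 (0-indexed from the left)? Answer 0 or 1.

0

0) ●●●●●●●●○○○●●○○●
1) ●●●●●●●○○○○●○○○●
2) ●●●●●●○○○○○○○○○●
3) ●●●●●○○○○○○○○○○●
4) ●●●●○○○○○○○○○○○●
5) ●●●○○○○○○○○○○○○●
6) ●●○○○○○○○○○○○○○●
7) ●○○○○○○○○○○○○○○●
8) ○○○○○○○○○○○○○○○●
9) ○○○○○○○○○○○○○○○○
10) ○○○○○○○○○○○○○○○○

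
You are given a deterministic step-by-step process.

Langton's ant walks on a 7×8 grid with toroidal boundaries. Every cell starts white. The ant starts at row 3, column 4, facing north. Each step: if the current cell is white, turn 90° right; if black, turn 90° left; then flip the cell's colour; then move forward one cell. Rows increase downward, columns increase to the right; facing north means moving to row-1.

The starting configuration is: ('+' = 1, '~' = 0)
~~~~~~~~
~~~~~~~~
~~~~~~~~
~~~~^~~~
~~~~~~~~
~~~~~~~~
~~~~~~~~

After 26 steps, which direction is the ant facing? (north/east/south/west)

south

[0] ~~~~~~~~
~~~~~~~~
~~~~~~~~
~~~~^~~~
~~~~~~~~
~~~~~~~~
~~~~~~~~
[1] ~~~~~~~~
~~~~~~~~
~~~~~~~~
~~~~+>~~
~~~~~~~~
~~~~~~~~
~~~~~~~~
[2] ~~~~~~~~
~~~~~~~~
~~~~~~~~
~~~~++~~
~~~~~v~~
~~~~~~~~
~~~~~~~~
[3] ~~~~~~~~
~~~~~~~~
~~~~~~~~
~~~~++~~
~~~~<+~~
~~~~~~~~
~~~~~~~~
[4] ~~~~~~~~
~~~~~~~~
~~~~~~~~
~~~~^+~~
~~~~++~~
~~~~~~~~
~~~~~~~~
[5] ~~~~~~~~
~~~~~~~~
~~~~~~~~
~~~<~+~~
~~~~++~~
~~~~~~~~
~~~~~~~~
[6] ~~~~~~~~
~~~~~~~~
~~~^~~~~
~~~+~+~~
~~~~++~~
~~~~~~~~
~~~~~~~~
[7] ~~~~~~~~
~~~~~~~~
~~~+>~~~
~~~+~+~~
~~~~++~~
~~~~~~~~
~~~~~~~~
[8] ~~~~~~~~
~~~~~~~~
~~~++~~~
~~~+v+~~
~~~~++~~
~~~~~~~~
~~~~~~~~
[9] ~~~~~~~~
~~~~~~~~
~~~++~~~
~~~<++~~
~~~~++~~
~~~~~~~~
~~~~~~~~
[10] ~~~~~~~~
~~~~~~~~
~~~++~~~
~~~~++~~
~~~v++~~
~~~~~~~~
~~~~~~~~
[11] ~~~~~~~~
~~~~~~~~
~~~++~~~
~~~~++~~
~~<+++~~
~~~~~~~~
~~~~~~~~
[12] ~~~~~~~~
~~~~~~~~
~~~++~~~
~~^~++~~
~~++++~~
~~~~~~~~
~~~~~~~~
[13] ~~~~~~~~
~~~~~~~~
~~~++~~~
~~+>++~~
~~++++~~
~~~~~~~~
~~~~~~~~
[14] ~~~~~~~~
~~~~~~~~
~~~++~~~
~~++++~~
~~+v++~~
~~~~~~~~
~~~~~~~~
[15] ~~~~~~~~
~~~~~~~~
~~~++~~~
~~++++~~
~~+~>+~~
~~~~~~~~
~~~~~~~~
[16] ~~~~~~~~
~~~~~~~~
~~~++~~~
~~++^+~~
~~+~~+~~
~~~~~~~~
~~~~~~~~
[17] ~~~~~~~~
~~~~~~~~
~~~++~~~
~~+<~+~~
~~+~~+~~
~~~~~~~~
~~~~~~~~
[18] ~~~~~~~~
~~~~~~~~
~~~++~~~
~~+~~+~~
~~+v~+~~
~~~~~~~~
~~~~~~~~
[19] ~~~~~~~~
~~~~~~~~
~~~++~~~
~~+~~+~~
~~<+~+~~
~~~~~~~~
~~~~~~~~
[20] ~~~~~~~~
~~~~~~~~
~~~++~~~
~~+~~+~~
~~~+~+~~
~~v~~~~~
~~~~~~~~
[21] ~~~~~~~~
~~~~~~~~
~~~++~~~
~~+~~+~~
~~~+~+~~
~<+~~~~~
~~~~~~~~
[22] ~~~~~~~~
~~~~~~~~
~~~++~~~
~~+~~+~~
~^~+~+~~
~++~~~~~
~~~~~~~~
[23] ~~~~~~~~
~~~~~~~~
~~~++~~~
~~+~~+~~
~+>+~+~~
~++~~~~~
~~~~~~~~
[24] ~~~~~~~~
~~~~~~~~
~~~++~~~
~~+~~+~~
~+++~+~~
~+v~~~~~
~~~~~~~~
[25] ~~~~~~~~
~~~~~~~~
~~~++~~~
~~+~~+~~
~+++~+~~
~+~>~~~~
~~~~~~~~
[26] ~~~~~~~~
~~~~~~~~
~~~++~~~
~~+~~+~~
~+++~+~~
~+~+~~~~
~~~v~~~~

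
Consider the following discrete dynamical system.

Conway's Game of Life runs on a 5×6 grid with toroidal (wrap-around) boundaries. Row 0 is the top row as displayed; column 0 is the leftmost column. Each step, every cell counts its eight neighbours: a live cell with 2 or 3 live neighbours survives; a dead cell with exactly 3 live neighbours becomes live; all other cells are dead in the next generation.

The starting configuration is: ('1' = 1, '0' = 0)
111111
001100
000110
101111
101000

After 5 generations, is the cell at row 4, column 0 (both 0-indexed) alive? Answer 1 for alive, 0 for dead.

k=0  111111
001100
000110
101111
101000
k=1  100011
100000
010000
101000
000000
k=2  100001
110000
110000
010000
110000
k=3  000001
000000
001000
001000
010001
k=4  100000
000000
000000
011000
100000
k=5  000000
000000
000000
010000
100000

1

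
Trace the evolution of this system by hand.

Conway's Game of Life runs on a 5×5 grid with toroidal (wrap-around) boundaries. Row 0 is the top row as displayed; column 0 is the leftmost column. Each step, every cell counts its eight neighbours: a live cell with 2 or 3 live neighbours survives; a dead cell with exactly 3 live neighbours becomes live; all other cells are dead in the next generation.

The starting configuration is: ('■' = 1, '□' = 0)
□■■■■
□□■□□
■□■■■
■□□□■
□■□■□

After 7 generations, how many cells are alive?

k=0  □■■■■
□□■□□
■□■■■
■□□□■
□■□■□
k=1  ■■□□■
□□□□□
■□■□□
□□□□□
□■□□□
k=2  ■■□□□
□□□□■
□□□□□
□■□□□
□■□□□
k=3  ■■□□□
■□□□□
□□□□□
□□□□□
□■■□□
k=4  ■□■□□
■■□□□
□□□□□
□□□□□
■■■□□
k=5  □□■□■
■■□□□
□□□□□
□■□□□
■□■□□
k=6  □□■■■
■■□□□
■■□□□
□■□□□
■□■■□
k=7  □□□□□
□□□■□
□□■□□
□□□□■
■□□□□

4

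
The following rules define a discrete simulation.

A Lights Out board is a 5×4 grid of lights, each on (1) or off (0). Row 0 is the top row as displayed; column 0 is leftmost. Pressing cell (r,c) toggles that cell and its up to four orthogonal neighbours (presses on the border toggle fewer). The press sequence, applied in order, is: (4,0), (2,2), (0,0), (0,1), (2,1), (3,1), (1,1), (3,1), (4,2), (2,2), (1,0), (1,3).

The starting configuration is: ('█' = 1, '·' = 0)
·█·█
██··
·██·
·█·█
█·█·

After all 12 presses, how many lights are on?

step 0: ·█·█
██··
·██·
·█·█
█·█·
step 1: ·█·█
██··
·██·
██·█
·██·
step 2: ·█·█
███·
···█
████
·██·
step 3: █··█
·██·
···█
████
·██·
step 4: ·███
··█·
···█
████
·██·
step 5: ·███
·██·
████
█·██
·██·
step 6: ·███
·██·
█·██
·█·█
··█·
step 7: ··██
█···
████
·█·█
··█·
step 8: ··██
█···
█·██
█·██
·██·
step 9: ··██
█···
█·██
█··█
···█
step 10: ··██
█·█·
██··
█·██
···█
step 11: █·██
·██·
·█··
█·██
···█
step 12: █·█·
·█·█
·█·█
█·██
···█

10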